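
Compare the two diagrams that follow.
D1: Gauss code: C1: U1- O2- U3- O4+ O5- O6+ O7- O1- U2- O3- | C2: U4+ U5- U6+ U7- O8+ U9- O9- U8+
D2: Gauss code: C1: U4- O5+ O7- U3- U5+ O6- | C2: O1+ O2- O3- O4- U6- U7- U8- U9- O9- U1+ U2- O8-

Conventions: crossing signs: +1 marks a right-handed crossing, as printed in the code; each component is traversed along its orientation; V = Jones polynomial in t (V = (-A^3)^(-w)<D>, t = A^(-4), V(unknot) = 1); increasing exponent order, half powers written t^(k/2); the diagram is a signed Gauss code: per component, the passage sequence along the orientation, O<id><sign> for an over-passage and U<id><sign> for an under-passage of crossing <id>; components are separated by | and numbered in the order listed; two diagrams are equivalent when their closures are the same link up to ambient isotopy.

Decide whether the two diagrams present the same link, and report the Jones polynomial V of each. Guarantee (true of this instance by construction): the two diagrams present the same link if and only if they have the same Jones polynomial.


same link: no
V(D1) = t^(-9/2) - t^(-5/2) - t^(-3/2) - t^(-1/2)  [9 crossings, <D> = A^-7 + A^-3 + A - A^9, w = -3]
V(D2) = -t^(-9/2) - t^(-5/2) + t^(-3/2) - t^(-1/2)  (w -5, c 9, <D> = A^-13 - A^-9 + A^-5 + A^3)
note: 2 values of V(t) split the 2 diagrams


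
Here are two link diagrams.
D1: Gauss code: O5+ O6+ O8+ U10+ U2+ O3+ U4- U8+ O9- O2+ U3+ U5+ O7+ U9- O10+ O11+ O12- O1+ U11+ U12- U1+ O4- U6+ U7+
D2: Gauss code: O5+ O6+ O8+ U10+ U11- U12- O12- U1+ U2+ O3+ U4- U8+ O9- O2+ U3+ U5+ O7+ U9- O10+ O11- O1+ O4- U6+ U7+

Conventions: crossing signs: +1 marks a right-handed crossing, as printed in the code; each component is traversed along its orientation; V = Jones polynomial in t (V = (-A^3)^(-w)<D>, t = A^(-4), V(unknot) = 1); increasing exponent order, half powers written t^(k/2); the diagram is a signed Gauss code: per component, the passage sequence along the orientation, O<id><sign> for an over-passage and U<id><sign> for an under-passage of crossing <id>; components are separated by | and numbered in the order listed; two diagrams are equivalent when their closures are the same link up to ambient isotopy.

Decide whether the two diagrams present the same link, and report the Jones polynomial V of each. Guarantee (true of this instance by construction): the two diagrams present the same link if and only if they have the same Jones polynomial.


same link: yes
V(D1) = 2t - 2t^2 + 3t^3 - 3t^4 + 2t^5 - 2t^6 + t^7  [12 crossings, <D> = A^-10 - 2A^-6 + 2A^-2 - 3A^2 + 3A^6 - 2A^10 + 2A^14, w = +6]
V(D2) = 2t - 2t^2 + 3t^3 - 3t^4 + 2t^5 - 2t^6 + t^7  (w +4, c 12, <D> = A^-16 - 2A^-12 + 2A^-8 - 3A^-4 + 3 - 2A^4 + 2A^8)
note: Reidemeister moves carry D1 (12 crossings) to D2 (12)


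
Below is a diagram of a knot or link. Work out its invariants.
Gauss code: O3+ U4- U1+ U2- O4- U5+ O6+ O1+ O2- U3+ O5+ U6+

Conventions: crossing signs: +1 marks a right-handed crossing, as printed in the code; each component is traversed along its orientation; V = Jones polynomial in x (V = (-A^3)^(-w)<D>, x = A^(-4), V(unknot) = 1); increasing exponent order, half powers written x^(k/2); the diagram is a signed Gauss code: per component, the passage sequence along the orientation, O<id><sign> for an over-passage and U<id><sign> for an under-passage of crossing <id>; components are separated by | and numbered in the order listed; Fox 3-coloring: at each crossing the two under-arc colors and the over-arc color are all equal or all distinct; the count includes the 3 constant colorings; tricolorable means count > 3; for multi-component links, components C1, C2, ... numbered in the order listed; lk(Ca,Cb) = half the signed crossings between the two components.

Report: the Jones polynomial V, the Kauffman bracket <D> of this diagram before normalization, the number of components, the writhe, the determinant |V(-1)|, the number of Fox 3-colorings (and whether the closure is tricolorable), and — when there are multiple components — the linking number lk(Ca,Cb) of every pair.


V(x) = x + x^3 - x^4
bracket: -A^-10 + A^-6 + A^2, w = +2
1 component, writhe +2, over 6 crossings
det 3, colorings 9 of 3^6 — tricolorable
observation: w = +2 shifts under R1 moves; the (-A^3)^(-2) factor cancels that in V


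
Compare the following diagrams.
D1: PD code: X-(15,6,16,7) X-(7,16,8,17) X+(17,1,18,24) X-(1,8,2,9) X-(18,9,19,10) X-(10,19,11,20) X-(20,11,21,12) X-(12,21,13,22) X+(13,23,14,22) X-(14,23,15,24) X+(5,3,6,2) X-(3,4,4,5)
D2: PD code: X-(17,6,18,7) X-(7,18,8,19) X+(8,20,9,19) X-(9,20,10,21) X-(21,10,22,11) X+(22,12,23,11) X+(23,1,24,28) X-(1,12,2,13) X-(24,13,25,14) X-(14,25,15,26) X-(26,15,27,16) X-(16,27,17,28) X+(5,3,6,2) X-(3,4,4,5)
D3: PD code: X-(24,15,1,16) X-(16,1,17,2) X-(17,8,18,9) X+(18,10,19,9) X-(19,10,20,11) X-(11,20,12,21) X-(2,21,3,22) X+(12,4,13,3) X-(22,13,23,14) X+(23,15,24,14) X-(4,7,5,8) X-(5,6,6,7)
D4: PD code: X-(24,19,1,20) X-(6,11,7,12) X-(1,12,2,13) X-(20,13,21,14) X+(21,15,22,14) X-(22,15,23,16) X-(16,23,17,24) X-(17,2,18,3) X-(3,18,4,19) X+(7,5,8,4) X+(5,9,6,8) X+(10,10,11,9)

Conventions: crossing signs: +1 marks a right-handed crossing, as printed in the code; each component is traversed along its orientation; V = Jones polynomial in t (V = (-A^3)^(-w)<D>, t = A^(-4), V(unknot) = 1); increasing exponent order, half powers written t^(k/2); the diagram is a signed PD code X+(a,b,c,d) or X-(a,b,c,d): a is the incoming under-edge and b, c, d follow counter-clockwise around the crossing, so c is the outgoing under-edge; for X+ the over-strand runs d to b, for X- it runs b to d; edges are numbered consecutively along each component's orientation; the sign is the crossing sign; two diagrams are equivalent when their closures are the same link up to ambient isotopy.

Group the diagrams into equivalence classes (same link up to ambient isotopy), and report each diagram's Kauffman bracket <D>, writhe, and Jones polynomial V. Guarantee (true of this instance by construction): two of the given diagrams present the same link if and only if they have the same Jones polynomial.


grouping into links: {D1, D2} | {D3} | {D4}
V(D1) = -t^-9 + 2t^-8 - 3t^-7 + 3t^-6 - 3t^-5 + 3t^-4 - t^-3 + t^-2  (w -6, c 12, <D> = A^-10 - A^-6 + 3A^-2 - 3A^2 + 3A^6 - 3A^10 + 2A^14 - A^18)
D2 (bracket A^-10 - A^-6 + 3A^-2 - 3A^2 + 3A^6 - 3A^10 + 2A^14 - A^18; 14 crossings at w = -6): V = -t^-9 + 2t^-8 - 3t^-7 + 3t^-6 - 3t^-5 + 3t^-4 - t^-3 + t^-2
V(D3) = -t^-6 + t^-5 - t^-4 + 2t^-3 - t^-2 + t^-1  [12 crossings, <D> = A^-14 - A^-10 + 2A^-6 - A^-2 + A^2 - A^6, w = -6]
V(D4) = -t^-7 + t^-6 - t^-5 + t^-4 + t^-2  [12 crossings, <D> = A^-4 + A^4 - A^8 + A^12 - A^16, w = -4]
why: 3 values of V(t) split the 4 diagrams


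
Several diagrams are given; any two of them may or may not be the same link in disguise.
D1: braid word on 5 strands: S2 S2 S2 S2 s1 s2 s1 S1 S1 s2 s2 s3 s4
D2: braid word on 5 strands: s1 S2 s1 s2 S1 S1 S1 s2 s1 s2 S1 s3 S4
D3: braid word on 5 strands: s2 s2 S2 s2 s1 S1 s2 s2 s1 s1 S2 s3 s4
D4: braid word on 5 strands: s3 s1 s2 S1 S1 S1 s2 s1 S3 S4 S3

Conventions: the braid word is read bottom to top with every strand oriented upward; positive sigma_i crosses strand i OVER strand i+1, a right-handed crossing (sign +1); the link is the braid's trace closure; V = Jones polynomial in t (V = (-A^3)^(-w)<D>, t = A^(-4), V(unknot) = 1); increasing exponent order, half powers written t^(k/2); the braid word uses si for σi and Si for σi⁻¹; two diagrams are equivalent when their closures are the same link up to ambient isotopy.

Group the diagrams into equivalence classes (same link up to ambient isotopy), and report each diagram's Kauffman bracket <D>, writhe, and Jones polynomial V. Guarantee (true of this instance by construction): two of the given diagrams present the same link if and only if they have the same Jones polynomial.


grouping into links: {D1} | {D2, D4} | {D3}
V(D1) = -t^(-5/2) - t^(-1/2)  (w +1, c 13, <D> = A^5 + A^13)
D2 (bracket A^-11 + A^-3 + A^5 - A^9; 13 crossings at w = +1): V = t^(-3/2) - t^(-1/2) - t^(3/2) - t^(7/2)
V(D3) = -t^(3/2) - 2t^(7/2) + t^(9/2) - t^(11/2) + t^(13/2)  (w +7, c 13, <D> = -A^-5 + A^-1 - A^3 + 2A^7 + A^15)
D4 (bracket A^-17 + A^-9 + A^-1 - A^3; 11 crossings at w = -1): V = t^(-3/2) - t^(-1/2) - t^(3/2) - t^(7/2)
key observation: 3 values of V(t) split the 4 diagrams


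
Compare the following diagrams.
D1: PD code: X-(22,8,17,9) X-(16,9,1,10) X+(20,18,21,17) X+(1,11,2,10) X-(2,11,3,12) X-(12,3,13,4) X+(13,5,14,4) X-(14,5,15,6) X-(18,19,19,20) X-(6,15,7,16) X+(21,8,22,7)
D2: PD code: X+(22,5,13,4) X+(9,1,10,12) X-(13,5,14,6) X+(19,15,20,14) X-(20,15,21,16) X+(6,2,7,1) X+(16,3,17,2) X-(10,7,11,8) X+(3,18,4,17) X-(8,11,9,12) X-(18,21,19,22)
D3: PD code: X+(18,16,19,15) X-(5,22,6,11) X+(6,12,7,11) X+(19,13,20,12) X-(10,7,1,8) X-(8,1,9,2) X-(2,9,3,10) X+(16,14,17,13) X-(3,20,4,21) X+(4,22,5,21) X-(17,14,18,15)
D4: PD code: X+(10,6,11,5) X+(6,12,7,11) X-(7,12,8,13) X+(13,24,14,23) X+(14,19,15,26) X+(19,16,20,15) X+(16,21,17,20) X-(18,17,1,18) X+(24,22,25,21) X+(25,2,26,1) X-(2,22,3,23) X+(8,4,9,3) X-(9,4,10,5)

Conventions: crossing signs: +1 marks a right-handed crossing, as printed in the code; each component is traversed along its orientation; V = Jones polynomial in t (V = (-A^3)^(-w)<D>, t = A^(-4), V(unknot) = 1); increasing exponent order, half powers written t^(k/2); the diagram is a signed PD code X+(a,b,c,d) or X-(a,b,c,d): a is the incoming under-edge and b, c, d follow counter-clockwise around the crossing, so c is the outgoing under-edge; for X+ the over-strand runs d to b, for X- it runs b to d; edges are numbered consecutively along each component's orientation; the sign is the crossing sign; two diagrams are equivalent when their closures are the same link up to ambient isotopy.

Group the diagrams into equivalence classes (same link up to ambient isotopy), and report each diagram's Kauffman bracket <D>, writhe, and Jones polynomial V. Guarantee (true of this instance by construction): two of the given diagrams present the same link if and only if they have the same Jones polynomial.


classes: {D1, D3} | {D2} | {D4}
V(D1) = t^(-9/2) - t^(-5/2) - t^(-3/2) - t^(-1/2)  [11 crossings, <D> = A^-7 + A^-3 + A - A^9, w = -3]
D2 (bracket A^-7 + A; 11 crossings at w = +1): V = -t^(1/2) - t^(5/2)
D3 (bracket A^-1 + A^3 + A^7 - A^15; 11 crossings at w = -1): V = t^(-9/2) - t^(-5/2) - t^(-3/2) - t^(-1/2)
V(D4) = -t^(3/2) - t^(7/2) + t^(9/2) - t^(11/2)  (w +5, c 13, <D> = A^-7 - A^-3 + A + A^9)
note: 3 classes among 4 diagrams; unequal V(t) rules out equality


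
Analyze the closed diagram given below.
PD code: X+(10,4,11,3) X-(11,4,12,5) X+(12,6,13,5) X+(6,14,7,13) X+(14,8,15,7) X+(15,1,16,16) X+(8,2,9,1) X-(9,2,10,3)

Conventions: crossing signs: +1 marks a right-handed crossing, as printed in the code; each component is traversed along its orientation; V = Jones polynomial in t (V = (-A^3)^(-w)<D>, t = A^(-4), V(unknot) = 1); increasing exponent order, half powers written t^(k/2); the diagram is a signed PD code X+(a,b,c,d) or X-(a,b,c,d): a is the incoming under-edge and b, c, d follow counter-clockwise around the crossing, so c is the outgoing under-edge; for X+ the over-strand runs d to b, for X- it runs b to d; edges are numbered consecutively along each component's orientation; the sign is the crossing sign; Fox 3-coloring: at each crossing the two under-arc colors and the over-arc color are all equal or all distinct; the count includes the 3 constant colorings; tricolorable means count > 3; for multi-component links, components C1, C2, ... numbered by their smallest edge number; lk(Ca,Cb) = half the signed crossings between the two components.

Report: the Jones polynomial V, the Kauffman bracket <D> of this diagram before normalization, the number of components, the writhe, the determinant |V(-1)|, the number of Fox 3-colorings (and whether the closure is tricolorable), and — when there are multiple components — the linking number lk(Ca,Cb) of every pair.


Jones polynomial: V(t) = t + t^3 - t^4
<D> = -A^-4 + 1 + A^8; writhe +4
components 1, writhe +4 (8 crossings)
3-colorings: 9 of 3^8, det 3 — tricolorable
note: w = +4 (over 8 crossings) is diagram-only; (-A^3)^(-4) removes it from V


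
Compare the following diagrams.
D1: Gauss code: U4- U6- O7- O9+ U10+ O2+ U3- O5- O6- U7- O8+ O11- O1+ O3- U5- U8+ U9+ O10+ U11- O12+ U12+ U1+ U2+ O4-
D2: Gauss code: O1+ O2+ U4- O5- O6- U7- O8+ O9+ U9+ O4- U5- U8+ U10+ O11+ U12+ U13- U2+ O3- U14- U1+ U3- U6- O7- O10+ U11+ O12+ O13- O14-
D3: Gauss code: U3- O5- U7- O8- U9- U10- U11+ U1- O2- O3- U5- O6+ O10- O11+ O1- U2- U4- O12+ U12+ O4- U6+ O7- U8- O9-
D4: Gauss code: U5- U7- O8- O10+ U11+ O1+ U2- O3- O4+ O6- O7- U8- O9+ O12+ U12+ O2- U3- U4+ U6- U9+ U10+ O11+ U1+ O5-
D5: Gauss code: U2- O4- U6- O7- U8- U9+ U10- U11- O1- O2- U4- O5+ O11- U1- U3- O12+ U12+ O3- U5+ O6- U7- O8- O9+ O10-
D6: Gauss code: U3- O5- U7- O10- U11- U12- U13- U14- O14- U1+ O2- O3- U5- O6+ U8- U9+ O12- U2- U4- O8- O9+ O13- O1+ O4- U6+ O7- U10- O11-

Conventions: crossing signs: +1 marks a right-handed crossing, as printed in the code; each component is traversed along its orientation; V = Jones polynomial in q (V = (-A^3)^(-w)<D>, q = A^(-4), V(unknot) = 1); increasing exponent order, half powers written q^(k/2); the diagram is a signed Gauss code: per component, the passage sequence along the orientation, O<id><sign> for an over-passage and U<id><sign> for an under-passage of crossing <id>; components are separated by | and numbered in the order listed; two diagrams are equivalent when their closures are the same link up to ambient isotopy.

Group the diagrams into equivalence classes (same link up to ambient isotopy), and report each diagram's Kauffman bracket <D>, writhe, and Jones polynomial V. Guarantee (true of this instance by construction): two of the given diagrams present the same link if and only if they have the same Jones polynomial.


classes: {D1, D2, D4} | {D3, D5, D6}
V(D1) = -q^-3 + 2q^-2 - 2q^-1 + 3 - 2q + 2q^2 - q^3  [12 crossings, <D> = -A^-12 + 2A^-8 - 2A^-4 + 3 - 2A^4 + 2A^8 - A^12, w = 0]
V(D2) = -q^-3 + 2q^-2 - 2q^-1 + 3 - 2q + 2q^2 - q^3  (w 0, c 14, <D> = -A^-12 + 2A^-8 - 2A^-4 + 3 - 2A^4 + 2A^8 - A^12)
D3 (bracket A^-10 - A^-6 + 3A^-2 - 3A^2 + 3A^6 - 3A^10 + 2A^14 - A^18; 12 crossings at w = -6): V = -q^-9 + 2q^-8 - 3q^-7 + 3q^-6 - 3q^-5 + 3q^-4 - q^-3 + q^-2
D4 (bracket -A^-12 + 2A^-8 - 2A^-4 + 3 - 2A^4 + 2A^8 - A^12; 12 crossings at w = 0): V = -q^-3 + 2q^-2 - 2q^-1 + 3 - 2q + 2q^2 - q^3
V(D5) = -q^-9 + 2q^-8 - 3q^-7 + 3q^-6 - 3q^-5 + 3q^-4 - q^-3 + q^-2  [12 crossings, <D> = A^-10 - A^-6 + 3A^-2 - 3A^2 + 3A^6 - 3A^10 + 2A^14 - A^18, w = -6]
D6 (bracket A^-16 - A^-12 + 3A^-8 - 3A^-4 + 3 - 3A^4 + 2A^8 - A^12; 14 crossings at w = -8): V = -q^-9 + 2q^-8 - 3q^-7 + 3q^-6 - 3q^-5 + 3q^-4 - q^-3 + q^-2
note: 2 classes among 6 diagrams; unequal V(q) rules out equality


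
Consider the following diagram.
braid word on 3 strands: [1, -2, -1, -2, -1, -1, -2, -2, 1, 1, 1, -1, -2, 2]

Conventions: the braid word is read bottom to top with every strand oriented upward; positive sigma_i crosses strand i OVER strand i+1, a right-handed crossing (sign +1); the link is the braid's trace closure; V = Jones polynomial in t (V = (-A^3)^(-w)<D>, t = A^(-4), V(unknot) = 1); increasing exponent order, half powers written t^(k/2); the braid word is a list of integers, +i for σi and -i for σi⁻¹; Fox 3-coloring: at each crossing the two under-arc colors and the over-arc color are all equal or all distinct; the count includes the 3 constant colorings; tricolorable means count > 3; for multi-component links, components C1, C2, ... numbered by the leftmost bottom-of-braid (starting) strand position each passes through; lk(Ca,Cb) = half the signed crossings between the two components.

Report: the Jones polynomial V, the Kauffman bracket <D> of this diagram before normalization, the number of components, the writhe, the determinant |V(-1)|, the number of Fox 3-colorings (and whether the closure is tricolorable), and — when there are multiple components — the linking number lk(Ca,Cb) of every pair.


V = t^-7 - 2t^-6 + 2t^-5 - 3t^-4 + 3t^-3 - 2t^-2 + 2t^-1
<D> = 2A^-8 - 2A^-4 + 3 - 3A^4 + 2A^8 - 2A^12 + A^16 (w = -4)
1 component over 14 crossings, w = -4
9 Fox colorings among 3^14, |V(-1)| = 15: tricolorable
why: free reduction leaves σ1 σ2⁻¹ σ1⁻¹ σ2⁻¹ σ1⁻¹ σ1⁻¹ σ2⁻¹ σ2⁻¹ σ1 σ1 of the original 14 letters


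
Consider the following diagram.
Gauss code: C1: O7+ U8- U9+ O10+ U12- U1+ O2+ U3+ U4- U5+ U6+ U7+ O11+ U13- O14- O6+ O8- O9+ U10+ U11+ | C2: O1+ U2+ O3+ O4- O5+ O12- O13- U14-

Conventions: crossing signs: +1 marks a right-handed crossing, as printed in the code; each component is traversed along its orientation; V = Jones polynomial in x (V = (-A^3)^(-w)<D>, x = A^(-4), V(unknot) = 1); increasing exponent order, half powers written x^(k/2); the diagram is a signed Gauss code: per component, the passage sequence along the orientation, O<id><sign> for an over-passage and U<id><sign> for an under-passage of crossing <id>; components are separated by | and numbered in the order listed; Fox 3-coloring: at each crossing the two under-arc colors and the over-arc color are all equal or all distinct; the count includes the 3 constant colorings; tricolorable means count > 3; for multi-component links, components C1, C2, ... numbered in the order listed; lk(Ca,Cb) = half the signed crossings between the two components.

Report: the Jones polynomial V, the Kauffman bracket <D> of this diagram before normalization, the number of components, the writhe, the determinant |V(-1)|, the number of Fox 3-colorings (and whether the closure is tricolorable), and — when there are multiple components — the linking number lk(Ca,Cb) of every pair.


Jones polynomial: V(x) = -x^(-1/2) + x^(1/2) - 3x^(3/2) + 2x^(5/2) - 3x^(7/2) + 3x^(9/2) - 2x^(11/2) + x^(13/2)
<D> = A^-14 - 2A^-10 + 3A^-6 - 3A^-2 + 2A^2 - 3A^6 + A^10 - A^14; writhe +4
components 2, writhe +4 (14 crossings)
linking number lk(C1,C2) = 0
3-colorings: 3 of 3^14, det 16 — not tricolorable
note: |V(-1)| = 16: so not tricolorable, since 3 does not divide 16


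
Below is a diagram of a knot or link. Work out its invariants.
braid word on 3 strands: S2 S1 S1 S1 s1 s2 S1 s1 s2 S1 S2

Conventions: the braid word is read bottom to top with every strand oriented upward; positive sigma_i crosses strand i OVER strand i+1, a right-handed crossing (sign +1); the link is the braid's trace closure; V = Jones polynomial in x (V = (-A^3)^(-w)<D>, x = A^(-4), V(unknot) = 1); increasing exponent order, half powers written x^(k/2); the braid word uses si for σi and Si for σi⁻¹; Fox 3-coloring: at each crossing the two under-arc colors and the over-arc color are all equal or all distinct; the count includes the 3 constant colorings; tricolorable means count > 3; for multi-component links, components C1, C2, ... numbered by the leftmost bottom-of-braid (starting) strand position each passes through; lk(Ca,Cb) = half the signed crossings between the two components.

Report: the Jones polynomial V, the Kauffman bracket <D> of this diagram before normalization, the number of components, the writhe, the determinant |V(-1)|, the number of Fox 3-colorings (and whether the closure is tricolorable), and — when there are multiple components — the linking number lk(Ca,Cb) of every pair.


Jones polynomial: V(x) = x^(-11/2) - x^(-9/2) + x^(-7/2) - 2x^(-5/2) + x^(-3/2) - 2x^(-1/2)
<D> = 2A^-7 - A^-3 + 2A - A^5 + A^9 - A^13; writhe -3
components 2, writhe -3 (11 crossings)
linking number lk(C1,C2) = 0
3-colorings: 3 of 3^11, det 8 — not tricolorable
note: the word shrinks to σ2⁻¹ σ1⁻¹ σ1⁻¹ σ2 σ2 σ1⁻¹ σ2⁻¹ after cancelling


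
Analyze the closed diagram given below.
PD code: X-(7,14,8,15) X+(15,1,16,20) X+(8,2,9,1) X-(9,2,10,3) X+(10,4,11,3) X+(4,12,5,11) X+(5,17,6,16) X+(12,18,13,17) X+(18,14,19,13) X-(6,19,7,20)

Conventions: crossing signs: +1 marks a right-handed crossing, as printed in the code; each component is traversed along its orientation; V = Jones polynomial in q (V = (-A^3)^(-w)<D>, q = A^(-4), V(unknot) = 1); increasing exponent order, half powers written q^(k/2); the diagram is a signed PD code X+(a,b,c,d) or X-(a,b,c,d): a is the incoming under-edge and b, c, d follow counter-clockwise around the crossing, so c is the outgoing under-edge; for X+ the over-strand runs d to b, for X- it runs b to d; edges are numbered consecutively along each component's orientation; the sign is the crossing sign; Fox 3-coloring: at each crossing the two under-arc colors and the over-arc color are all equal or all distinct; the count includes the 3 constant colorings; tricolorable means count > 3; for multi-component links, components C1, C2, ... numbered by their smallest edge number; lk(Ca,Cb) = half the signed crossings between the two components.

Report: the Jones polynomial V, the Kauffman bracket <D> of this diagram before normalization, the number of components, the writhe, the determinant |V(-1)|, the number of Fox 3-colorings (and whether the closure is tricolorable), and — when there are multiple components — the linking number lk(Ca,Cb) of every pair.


Jones polynomial: V(q) = q + q^3 - q^4
<D> = -A^-4 + 1 + A^8; writhe +4
components 1, writhe +4 (10 crossings)
3-colorings: 9 of 3^10, det 3 — tricolorable
note: V spans 3 powers of q: at least 3 crossings in any diagram


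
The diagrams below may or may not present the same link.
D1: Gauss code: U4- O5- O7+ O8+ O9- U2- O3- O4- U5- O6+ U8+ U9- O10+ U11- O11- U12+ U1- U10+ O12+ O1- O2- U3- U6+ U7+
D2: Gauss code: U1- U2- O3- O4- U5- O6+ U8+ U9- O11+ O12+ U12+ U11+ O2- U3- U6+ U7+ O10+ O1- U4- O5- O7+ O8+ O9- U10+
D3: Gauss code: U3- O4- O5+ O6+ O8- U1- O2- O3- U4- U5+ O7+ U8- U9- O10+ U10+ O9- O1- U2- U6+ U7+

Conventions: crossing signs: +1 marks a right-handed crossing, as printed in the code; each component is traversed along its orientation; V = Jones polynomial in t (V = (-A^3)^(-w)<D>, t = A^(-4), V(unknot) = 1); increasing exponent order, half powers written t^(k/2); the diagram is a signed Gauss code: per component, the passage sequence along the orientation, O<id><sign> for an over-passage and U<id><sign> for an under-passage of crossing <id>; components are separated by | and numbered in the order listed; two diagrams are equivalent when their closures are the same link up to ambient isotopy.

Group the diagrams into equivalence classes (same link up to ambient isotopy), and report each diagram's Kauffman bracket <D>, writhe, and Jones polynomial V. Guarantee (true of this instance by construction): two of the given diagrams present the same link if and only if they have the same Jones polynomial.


classes: {D1, D2, D3}
V(D1) = -t^-4 + t^-3 + t^-1  [12 crossings, <D> = A^-2 + A^6 - A^10, w = -2]
V(D2) = -t^-4 + t^-3 + t^-1  (w 0, c 12, <D> = A^4 + A^12 - A^16)
V(D3) = -t^-4 + t^-3 + t^-1  [10 crossings, <D> = A^-2 + A^6 - A^10, w = -2]
note: all 3 diagrams share one V(t), hence one class


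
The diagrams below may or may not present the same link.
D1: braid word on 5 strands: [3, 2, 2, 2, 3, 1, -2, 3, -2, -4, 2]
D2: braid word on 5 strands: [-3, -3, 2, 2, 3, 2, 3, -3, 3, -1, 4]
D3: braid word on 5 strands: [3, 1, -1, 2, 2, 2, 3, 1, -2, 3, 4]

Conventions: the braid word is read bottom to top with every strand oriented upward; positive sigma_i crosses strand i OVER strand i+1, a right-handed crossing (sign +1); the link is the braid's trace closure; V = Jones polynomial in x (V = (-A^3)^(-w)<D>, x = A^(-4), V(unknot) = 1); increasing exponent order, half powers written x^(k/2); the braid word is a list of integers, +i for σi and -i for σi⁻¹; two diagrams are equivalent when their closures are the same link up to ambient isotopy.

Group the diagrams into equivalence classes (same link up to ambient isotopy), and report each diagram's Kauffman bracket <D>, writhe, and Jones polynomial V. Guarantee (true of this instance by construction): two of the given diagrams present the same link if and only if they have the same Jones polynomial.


equivalence classes: {D1, D3} | {D2}
D1 (bracket A^-15 - 2A^-11 + 2A^-7 - 2A^-3 + 3A - A^5 + A^9; 11 crossings at w = +5): V = -x^(3/2) + x^(5/2) - 3x^(7/2) + 2x^(9/2) - 2x^(11/2) + 2x^(13/2) - x^(15/2)
V(D2) = -x^(1/2) - x^(5/2)  [11 crossings, <D> = A^-1 + A^7, w = +3]
D3 (bracket A^-9 - 2A^-5 + 2A^-1 - 2A^3 + 3A^7 - A^11 + A^15; 11 crossings at w = +7): V = -x^(3/2) + x^(5/2) - 3x^(7/2) + 2x^(9/2) - 2x^(11/2) + 2x^(13/2) - x^(15/2)
key observation: 2 classes among 3 diagrams; unequal V(x) rules out equality


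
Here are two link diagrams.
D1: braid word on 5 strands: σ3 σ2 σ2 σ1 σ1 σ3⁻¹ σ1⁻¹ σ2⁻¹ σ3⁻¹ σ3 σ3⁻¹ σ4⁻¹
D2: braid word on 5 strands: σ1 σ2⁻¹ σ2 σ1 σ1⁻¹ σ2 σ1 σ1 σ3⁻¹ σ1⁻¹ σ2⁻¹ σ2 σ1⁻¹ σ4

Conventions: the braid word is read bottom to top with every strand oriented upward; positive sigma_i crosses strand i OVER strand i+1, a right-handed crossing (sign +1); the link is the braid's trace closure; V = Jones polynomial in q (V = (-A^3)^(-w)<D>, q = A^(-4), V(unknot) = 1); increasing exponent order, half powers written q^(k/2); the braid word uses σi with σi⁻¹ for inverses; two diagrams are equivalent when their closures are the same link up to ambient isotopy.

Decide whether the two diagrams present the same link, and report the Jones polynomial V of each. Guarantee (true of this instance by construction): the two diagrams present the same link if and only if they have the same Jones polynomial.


equivalent: yes
V(D1) = 1  (w 0, c 12, <D> = 1)
V(D2) = 1  [14 crossings, <D> = A^6, w = +2]
key observation: from 12 to 14 crossings by R-moves: one link, two diagrams


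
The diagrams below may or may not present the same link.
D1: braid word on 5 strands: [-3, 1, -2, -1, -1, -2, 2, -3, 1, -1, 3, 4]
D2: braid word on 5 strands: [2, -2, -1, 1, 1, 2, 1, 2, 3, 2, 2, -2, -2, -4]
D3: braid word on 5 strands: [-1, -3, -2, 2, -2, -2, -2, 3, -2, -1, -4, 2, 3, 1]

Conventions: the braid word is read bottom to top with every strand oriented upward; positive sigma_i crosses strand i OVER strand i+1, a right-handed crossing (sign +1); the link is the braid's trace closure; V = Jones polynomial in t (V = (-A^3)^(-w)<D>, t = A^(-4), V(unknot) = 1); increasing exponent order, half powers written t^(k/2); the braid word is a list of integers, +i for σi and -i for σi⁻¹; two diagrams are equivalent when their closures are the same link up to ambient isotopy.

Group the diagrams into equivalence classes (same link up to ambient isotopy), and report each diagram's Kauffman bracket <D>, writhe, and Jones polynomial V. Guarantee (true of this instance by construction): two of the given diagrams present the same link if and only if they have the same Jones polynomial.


classes: {D1} | {D2} | {D3}
V(D1) = 1  [12 crossings, <D> = A^-6, w = -2]
V(D2) = t + t^3 - t^4  [14 crossings, <D> = -A^-4 + 1 + A^8, w = +4]
D3 (bracket A^-8 + 1 - A^4; 14 crossings at w = -4): V = -t^-4 + t^-3 + t^-1
note: comparing 3 Jones polynomials yields 3 groups


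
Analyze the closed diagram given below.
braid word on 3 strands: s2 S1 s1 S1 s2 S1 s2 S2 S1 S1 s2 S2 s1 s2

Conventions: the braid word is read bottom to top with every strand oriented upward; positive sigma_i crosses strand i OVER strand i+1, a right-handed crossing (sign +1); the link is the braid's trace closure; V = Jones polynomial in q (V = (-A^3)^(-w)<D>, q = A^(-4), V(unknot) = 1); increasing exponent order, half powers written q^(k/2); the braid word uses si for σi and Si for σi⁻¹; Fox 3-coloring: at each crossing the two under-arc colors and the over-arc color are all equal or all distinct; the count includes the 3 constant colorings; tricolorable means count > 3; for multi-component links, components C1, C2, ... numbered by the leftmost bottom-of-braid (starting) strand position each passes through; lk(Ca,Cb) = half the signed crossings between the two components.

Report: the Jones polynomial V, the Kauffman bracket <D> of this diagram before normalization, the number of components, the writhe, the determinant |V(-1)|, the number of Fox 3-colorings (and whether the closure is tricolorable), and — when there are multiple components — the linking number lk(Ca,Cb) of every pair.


V(q) = -q^-3 + 2q^-2 - 2q^-1 + 3 - 2q + 2q^2 - q^3
bracket: -A^-12 + 2A^-8 - 2A^-4 + 3 - 2A^4 + 2A^8 - A^12, w = 0
1 component, writhe 0, over 14 crossings
det 13, colorings 3 of 3^14 — not tricolorable
observation: |V(-1)| = 13: so not tricolorable, since 3 does not divide 13


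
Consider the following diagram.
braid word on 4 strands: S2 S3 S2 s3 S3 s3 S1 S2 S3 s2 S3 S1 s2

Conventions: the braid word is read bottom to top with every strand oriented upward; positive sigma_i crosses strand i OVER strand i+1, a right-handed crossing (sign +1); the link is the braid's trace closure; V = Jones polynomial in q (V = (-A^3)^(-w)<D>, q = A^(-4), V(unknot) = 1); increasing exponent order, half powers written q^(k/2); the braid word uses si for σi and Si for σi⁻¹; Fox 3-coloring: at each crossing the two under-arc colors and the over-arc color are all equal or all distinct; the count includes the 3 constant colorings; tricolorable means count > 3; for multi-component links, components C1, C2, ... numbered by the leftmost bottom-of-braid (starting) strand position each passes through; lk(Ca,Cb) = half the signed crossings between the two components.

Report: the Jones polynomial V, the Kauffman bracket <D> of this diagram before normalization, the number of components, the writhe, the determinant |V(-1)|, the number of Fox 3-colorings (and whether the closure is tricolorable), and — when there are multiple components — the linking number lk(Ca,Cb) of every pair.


Jones polynomial: V(q) = q^-7 - 2q^-6 + 2q^-5 - 3q^-4 + 3q^-3 - 2q^-2 + 2q^-1
<D> = -2A^-11 + 2A^-7 - 3A^-3 + 3A - 2A^5 + 2A^9 - A^13; writhe -5
components 1, writhe -5 (13 crossings)
3-colorings: 9 of 3^13, det 15 — tricolorable
note: free reduction leaves σ2⁻¹ σ3⁻¹ σ2⁻¹ σ3 σ1⁻¹ σ2⁻¹ σ3⁻¹ σ2 σ3⁻¹ σ1⁻¹ σ2 of the original 13 letters


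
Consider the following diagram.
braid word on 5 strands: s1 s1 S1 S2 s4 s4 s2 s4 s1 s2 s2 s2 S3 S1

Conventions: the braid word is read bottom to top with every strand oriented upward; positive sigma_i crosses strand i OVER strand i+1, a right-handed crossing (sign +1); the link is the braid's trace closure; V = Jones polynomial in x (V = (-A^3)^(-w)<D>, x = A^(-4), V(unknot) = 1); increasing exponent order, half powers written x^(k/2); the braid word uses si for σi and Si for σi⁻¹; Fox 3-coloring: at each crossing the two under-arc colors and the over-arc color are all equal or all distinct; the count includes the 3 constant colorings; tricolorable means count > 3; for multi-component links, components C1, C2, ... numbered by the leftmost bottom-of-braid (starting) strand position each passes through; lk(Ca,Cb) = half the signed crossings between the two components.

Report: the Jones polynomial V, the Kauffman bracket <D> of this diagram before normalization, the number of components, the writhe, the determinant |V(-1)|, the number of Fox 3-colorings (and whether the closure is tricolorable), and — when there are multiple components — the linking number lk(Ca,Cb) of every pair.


V = x^2 + 2x^4 - 2x^5 + x^6 - 2x^7 + x^8
<D> = A^-14 - 2A^-10 + A^-6 - 2A^-2 + 2A^2 + A^10 (w = +6)
1 component over 14 crossings, w = +6
27 Fox colorings among 3^14, |V(-1)| = 9: tricolorable
why: det 9 = |V(-1)|; divisible by 3, so tricolorable


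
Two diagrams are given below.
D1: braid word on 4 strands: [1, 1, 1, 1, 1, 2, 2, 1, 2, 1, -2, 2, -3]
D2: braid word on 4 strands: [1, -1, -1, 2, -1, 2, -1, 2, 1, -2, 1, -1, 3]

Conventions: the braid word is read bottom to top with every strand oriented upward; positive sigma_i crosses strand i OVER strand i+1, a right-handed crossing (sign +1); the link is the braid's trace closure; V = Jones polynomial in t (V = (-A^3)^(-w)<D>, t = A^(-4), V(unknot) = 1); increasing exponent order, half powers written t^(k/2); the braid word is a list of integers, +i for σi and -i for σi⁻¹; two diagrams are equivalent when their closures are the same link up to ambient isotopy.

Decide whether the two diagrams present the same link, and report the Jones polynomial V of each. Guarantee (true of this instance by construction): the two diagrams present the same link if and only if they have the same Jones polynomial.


equivalent: no
D1 (bracket A^-25 - A^-21 + A^-17 - A^-13 + A^-9 - A^-5 + A^-1 - A^3 - A^11; 13 crossings at w = +9): V = t^4 + t^6 - t^7 + t^8 - t^9 + t^10 - t^11 + t^12 - t^13
V(D2) = -t^-3 + 2t^-2 - 2t^-1 + 3 - 2t + 2t^2 - t^3  (w +1, c 13, <D> = A^-9 - 2A^-5 + 2A^-1 - 3A^3 + 2A^7 - 2A^11 + A^15)
key observation: comparing 2 Jones polynomials yields 2 groups


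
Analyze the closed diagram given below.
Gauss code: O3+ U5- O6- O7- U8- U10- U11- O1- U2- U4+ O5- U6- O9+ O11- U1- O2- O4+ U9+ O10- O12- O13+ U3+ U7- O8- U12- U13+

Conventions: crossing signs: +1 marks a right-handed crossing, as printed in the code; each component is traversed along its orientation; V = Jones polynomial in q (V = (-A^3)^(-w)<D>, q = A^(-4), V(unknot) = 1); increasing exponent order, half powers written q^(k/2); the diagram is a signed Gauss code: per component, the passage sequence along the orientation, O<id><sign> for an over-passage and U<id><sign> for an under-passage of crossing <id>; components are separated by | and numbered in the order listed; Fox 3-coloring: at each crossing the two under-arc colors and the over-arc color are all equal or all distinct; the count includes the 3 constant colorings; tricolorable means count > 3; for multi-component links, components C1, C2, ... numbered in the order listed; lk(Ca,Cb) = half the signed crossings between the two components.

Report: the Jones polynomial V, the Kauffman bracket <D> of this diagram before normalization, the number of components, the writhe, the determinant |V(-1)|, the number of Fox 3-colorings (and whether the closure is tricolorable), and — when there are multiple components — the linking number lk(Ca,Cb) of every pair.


V(q) = -q^-8 + q^-7 - q^-6 + 2q^-5 - 2q^-4 + 2q^-3 - q^-2 + q^-1
bracket: -A^-11 + A^-7 - 2A^-3 + 2A - 2A^5 + A^9 - A^13 + A^17, w = -5
1 component, writhe -5, over 13 crossings
det 11, colorings 3 of 3^13 — not tricolorable
observation: V spans 7 powers of q: at least 7 crossings in any diagram


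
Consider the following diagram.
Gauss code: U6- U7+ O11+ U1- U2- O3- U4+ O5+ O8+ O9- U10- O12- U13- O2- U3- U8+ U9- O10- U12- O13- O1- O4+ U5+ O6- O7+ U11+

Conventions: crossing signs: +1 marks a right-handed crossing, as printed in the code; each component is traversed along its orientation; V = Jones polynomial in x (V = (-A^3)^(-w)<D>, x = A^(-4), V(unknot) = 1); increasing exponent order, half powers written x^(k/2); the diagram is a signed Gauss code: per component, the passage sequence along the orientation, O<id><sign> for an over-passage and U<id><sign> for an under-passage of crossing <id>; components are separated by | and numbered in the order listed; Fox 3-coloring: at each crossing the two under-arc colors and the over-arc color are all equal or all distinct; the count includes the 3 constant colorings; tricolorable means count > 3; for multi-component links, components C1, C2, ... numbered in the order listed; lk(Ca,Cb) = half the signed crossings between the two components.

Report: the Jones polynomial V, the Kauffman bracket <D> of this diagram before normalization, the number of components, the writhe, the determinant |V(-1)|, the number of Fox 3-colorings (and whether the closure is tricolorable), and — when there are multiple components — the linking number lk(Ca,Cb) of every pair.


V = -x^-6 + x^-5 - x^-4 + 2x^-3 - x^-2 + x^-1
<D> = -A^-5 + A^-1 - 2A^3 + A^7 - A^11 + A^15 (w = -3)
1 component over 13 crossings, w = -3
3 Fox colorings among 3^13, |V(-1)| = 7: not tricolorable
why: V spans 5 powers of x: at least 5 crossings in any diagram


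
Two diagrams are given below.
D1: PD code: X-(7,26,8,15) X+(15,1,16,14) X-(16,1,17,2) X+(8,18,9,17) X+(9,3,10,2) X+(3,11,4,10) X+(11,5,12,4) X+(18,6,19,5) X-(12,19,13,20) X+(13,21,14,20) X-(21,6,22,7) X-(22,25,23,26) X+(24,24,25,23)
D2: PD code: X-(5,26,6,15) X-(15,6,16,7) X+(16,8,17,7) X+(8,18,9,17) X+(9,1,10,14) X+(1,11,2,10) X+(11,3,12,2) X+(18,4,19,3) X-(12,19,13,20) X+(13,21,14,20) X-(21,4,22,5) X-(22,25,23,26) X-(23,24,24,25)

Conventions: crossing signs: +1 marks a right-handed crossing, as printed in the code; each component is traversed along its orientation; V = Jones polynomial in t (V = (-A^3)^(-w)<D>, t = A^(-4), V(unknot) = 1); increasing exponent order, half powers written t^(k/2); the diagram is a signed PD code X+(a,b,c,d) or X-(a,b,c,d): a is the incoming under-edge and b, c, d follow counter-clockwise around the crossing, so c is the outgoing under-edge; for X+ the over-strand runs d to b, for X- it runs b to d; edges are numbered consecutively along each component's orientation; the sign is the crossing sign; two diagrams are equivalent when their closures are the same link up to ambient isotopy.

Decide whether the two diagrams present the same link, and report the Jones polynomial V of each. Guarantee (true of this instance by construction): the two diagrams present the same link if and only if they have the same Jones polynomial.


equivalent: yes
D1 (bracket -A^-9 + A^-1 + A^3 + A^7; 13 crossings at w = +3): V = -t^(1/2) - t^(3/2) - t^(5/2) + t^(9/2)
D2 (bracket -A^-15 + A^-7 + A^-3 + A; 13 crossings at w = +1): V = -t^(1/2) - t^(3/2) - t^(5/2) + t^(9/2)
key observation: from 13 to 13 crossings by R-moves: one link, two diagrams


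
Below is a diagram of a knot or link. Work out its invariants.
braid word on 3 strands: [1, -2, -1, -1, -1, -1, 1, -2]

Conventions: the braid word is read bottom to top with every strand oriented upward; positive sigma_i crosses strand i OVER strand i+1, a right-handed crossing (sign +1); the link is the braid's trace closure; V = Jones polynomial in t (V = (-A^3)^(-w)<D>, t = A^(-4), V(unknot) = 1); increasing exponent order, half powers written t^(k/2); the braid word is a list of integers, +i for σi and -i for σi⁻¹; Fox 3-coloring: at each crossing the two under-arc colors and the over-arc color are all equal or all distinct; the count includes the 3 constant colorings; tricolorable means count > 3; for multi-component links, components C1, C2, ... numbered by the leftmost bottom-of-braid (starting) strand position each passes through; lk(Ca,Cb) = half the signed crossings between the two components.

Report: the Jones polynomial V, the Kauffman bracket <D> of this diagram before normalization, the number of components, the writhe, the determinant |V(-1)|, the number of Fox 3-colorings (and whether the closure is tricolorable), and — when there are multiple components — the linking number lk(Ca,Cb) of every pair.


V(t) = -t^-6 + t^-5 - t^-4 + 2t^-3 - t^-2 + t^-1
bracket: A^-8 - A^-4 + 2 - A^4 + A^8 - A^12, w = -4
1 component, writhe -4, over 8 crossings
det 7, colorings 3 of 3^8 — not tricolorable
observation: inverse pairs cancel, leaving σ1 σ2⁻¹ σ1⁻¹ σ1⁻¹ σ1⁻¹ σ2⁻¹


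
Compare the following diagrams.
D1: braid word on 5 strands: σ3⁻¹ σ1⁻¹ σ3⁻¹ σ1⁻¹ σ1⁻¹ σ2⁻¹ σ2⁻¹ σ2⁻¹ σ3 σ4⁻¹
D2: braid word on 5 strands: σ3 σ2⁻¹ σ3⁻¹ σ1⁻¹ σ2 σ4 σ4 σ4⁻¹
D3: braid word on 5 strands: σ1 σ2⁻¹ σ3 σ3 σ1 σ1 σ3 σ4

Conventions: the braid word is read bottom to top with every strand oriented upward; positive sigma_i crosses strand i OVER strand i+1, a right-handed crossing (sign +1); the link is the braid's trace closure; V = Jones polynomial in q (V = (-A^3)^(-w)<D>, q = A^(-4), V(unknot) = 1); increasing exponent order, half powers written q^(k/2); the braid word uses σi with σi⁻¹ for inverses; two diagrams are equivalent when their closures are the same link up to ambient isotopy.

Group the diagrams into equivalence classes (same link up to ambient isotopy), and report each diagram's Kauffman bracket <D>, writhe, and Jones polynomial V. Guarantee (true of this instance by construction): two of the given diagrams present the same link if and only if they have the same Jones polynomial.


classes: {D1} | {D2} | {D3}
V(D1) = q^-8 - 2q^-7 + q^-6 - 2q^-5 + 2q^-4 + q^-2  [10 crossings, <D> = A^-16 + 2A^-8 - 2A^-4 + 1 - 2A^4 + A^8, w = -8]
D2 (bracket 1; 8 crossings at w = 0): V = 1
D3 (bracket A^-14 - 2A^-10 + A^-6 - 2A^-2 + 2A^2 + A^10; 8 crossings at w = +6): V = q^2 + 2q^4 - 2q^5 + q^6 - 2q^7 + q^8
note: comparing 3 Jones polynomials yields 3 groups
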